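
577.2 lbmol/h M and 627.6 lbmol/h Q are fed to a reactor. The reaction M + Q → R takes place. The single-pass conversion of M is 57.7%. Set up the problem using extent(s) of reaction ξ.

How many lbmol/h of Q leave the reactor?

M reacted = 0.577 × 577.2 = 333 lbmol/h; ν_M = −1, so ξ = 333/1 = 333 lbmol/h.
Outlet amounts (n = n₀ + ν ξ):
  M: 577.2 − 1(333) = 244.2
  Q: 627.6 − 1(333) = 294.6
  R: 0 + 1(333) = 333

295 lbmol/h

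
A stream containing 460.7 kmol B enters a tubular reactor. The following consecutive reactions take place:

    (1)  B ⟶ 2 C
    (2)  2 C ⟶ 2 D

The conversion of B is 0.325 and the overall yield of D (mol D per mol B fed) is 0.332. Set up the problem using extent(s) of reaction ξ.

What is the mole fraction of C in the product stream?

Conversion of B: B consumed = 1ξ₁ = 0.325 × 460.7 → ξ₁ = 149.7 kmol.
Yield of D: 2ξ₂ / 460.7 = 0.332 → ξ₂ = 76.48 kmol.
Outlet amounts (n = n₀ + Σ ν·ξ):
  B: 460.7 − 1(149.7) = 311
  C: 0 + 2(149.7) − 2(76.48) = 146.5
  D: 0 + 2(76.48) = 153
Total out = 610.4 kmol; y_C = 146.5 / 610.4 = 0.24.

0.24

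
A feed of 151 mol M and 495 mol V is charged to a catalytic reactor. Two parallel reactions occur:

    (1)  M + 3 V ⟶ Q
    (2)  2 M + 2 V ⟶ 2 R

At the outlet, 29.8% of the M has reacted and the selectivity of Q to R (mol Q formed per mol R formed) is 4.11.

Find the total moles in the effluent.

529 mol

Conversion of M: M consumed = 0.298 × 151 = 45 mol = 1ξ₁ + 2ξ₂.
Selectivity: 1ξ₁ / (2ξ₂) = 4.11 → ξ₁ = 8.22 ξ₂.
Substitute: (1·8.22 + 2) ξ₂ = 45 → ξ₂ = 4.403 mol, ξ₁ = 36.19 mol.
Outlet amounts (n = n₀ + Σ ν·ξ):
  M: 151 − 1(36.19) − 2(4.403) = 106
  V: 495 − 3(36.19) − 2(4.403) = 377.6
  Q: 0 + 1(36.19) = 36.19
  R: 0 + 2(4.403) = 8.806
Total out = 106 + 377.6 + 36.19 + 8.806 = 528.6 mol.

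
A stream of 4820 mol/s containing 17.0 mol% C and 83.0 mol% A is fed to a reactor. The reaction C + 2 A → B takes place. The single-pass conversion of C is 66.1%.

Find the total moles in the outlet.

C reacted = 0.661 × 819.4 = 541.6 mol/s; ν_C = −1, so ξ = 541.6/1 = 541.6 mol/s.
Outlet amounts (n = n₀ + ν ξ):
  C: 819.4 − 1(541.6) = 277.8
  A: 4001 − 2(541.6) = 2917
  B: 0 + 1(541.6) = 541.6
Total out = 277.8 + 2917 + 541.6 = 3737 mol/s.

3740 mol/s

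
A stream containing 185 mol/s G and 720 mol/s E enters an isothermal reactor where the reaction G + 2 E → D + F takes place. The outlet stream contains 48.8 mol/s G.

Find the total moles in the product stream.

769 mol/s

For G: n = n₀ − 1ξ → 48.8 = 185 − 1ξ, giving ξ = 136.2 mol/s.
Outlet amounts (n = n₀ + ν ξ):
  G: 185 − 1(136.2) = 48.8
  E: 720 − 2(136.2) = 447.6
  D: 0 + 1(136.2) = 136.2
  F: 0 + 1(136.2) = 136.2
Total out = 48.8 + 447.6 + 136.2 + 136.2 = 768.8 mol/s.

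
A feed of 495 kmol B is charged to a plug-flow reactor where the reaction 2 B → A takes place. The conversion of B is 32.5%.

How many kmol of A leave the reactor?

B reacted = 0.325 × 495 = 160.9 kmol; ν_B = −2, so ξ = 160.9/2 = 80.44 kmol.
Outlet amounts (n = n₀ + ν ξ):
  B: 495 − 2(80.44) = 334.1
  A: 0 + 1(80.44) = 80.44

80.4 kmol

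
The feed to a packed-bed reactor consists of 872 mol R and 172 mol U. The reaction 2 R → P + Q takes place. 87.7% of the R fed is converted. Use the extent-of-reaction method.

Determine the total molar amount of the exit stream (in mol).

R reacted = 0.877 × 872 = 764.7 mol; ν_R = −2, so ξ = 764.7/2 = 382.4 mol.
Outlet amounts (n = n₀ + ν ξ):
  R: 872 − 2(382.4) = 107.3
  P: 0 + 1(382.4) = 382.4
  Q: 0 + 1(382.4) = 382.4
  U: 172 (inert)
Total out = 107.3 + 382.4 + 382.4 + 172 = 1044 mol.

1040 mol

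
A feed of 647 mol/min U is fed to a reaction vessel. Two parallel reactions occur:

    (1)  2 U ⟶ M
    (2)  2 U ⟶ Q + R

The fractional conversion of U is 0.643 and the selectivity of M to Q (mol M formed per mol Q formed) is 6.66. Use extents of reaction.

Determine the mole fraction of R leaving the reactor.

Conversion of U: U consumed = 0.643 × 647 = 416 mol/min = 2ξ₁ + 2ξ₂.
Selectivity: 1ξ₁ / (1ξ₂) = 6.66 → ξ₁ = 6.66 ξ₂.
Substitute: (2·6.66 + 2) ξ₂ = 416 → ξ₂ = 27.16 mol/min, ξ₁ = 180.9 mol/min.
Outlet amounts (n = n₀ + Σ ν·ξ):
  U: 647 − 2(180.9) − 2(27.16) = 231
  M: 0 + 1(180.9) = 180.9
  Q: 0 + 1(27.16) = 27.16
  R: 0 + 1(27.16) = 27.16
Total out = 466.1 mol/min; y_R = 27.16 / 466.1 = 0.05826.

0.0583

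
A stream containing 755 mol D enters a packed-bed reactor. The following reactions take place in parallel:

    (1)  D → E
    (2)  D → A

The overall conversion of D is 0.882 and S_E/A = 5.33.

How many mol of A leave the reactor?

Conversion of D: D consumed = 0.882 × 755 = 665.9 mol = 1ξ₁ + 1ξ₂.
Selectivity: 1ξ₁ / (1ξ₂) = 5.33 → ξ₁ = 5.33 ξ₂.
Substitute: (1·5.33 + 1) ξ₂ = 665.9 → ξ₂ = 105.2 mol, ξ₁ = 560.7 mol.
Outlet amounts (n = n₀ + Σ ν·ξ):
  D: 755 − 1(560.7) − 1(105.2) = 89.09
  E: 0 + 1(560.7) = 560.7
  A: 0 + 1(105.2) = 105.2

105 mol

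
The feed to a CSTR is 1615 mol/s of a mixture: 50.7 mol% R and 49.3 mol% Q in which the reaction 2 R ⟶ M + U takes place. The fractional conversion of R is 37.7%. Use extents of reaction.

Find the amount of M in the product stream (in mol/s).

154 mol/s

R reacted = 0.377 × 818.8 = 308.7 mol/s; ν_R = −2, so ξ = 308.7/2 = 154.3 mol/s.
Outlet amounts (n = n₀ + ν ξ):
  R: 818.8 − 2(154.3) = 510.1
  M: 0 + 1(154.3) = 154.3
  U: 0 + 1(154.3) = 154.3
  Q: 796.2 (inert)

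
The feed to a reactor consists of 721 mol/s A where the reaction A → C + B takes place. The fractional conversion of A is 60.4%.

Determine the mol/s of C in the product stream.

435 mol/s

A reacted = 0.604 × 721 = 435.5 mol/s; ν_A = −1, so ξ = 435.5/1 = 435.5 mol/s.
Outlet amounts (n = n₀ + ν ξ):
  A: 721 − 1(435.5) = 285.5
  C: 0 + 1(435.5) = 435.5
  B: 0 + 1(435.5) = 435.5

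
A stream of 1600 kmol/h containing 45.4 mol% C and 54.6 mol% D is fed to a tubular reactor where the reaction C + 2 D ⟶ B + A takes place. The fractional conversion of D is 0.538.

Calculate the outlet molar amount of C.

D reacted = 0.538 × 873.6 = 470 kmol/h; ν_D = −2, so ξ = 470/2 = 235 kmol/h.
Outlet amounts (n = n₀ + ν ξ):
  C: 726.4 − 1(235) = 491.4
  D: 873.6 − 2(235) = 403.6
  B: 0 + 1(235) = 235
  A: 0 + 1(235) = 235

491 kmol/h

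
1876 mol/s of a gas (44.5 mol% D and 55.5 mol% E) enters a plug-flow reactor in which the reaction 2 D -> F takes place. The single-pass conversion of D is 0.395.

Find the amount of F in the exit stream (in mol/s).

D reacted = 0.395 × 834.8 = 329.8 mol/s; ν_D = −2, so ξ = 329.8/2 = 164.9 mol/s.
Outlet amounts (n = n₀ + ν ξ):
  D: 834.8 − 2(164.9) = 505.1
  F: 0 + 1(164.9) = 164.9
  E: 1041 (inert)

165 mol/s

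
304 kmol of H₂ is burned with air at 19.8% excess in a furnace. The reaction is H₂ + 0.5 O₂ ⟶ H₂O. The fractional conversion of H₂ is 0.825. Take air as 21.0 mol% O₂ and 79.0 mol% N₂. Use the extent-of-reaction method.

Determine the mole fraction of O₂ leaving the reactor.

Stoichiometric O₂ = 0.5 × 304 = 152 kmol; O₂ fed = 152 × 1.198 = 182.1 kmol.
N₂ fed = 182.1 × 79/21 = 685 kmol.
Fuel reacted = 0.825 × 304 → ξ = 250.8 kmol.
Outlet (n = n₀ + ν ξ):
  H₂: 304 − 1(250.8) = 53.2
  O₂: 182.1 − 0.5(250.8) = 56.7
  N₂: 685 (inert)
  H₂O: 0 + 1(250.8) = 250.8
Total out = 1046 kmol; y_O₂ = 56.7 / 1046 = 0.05422.

0.0542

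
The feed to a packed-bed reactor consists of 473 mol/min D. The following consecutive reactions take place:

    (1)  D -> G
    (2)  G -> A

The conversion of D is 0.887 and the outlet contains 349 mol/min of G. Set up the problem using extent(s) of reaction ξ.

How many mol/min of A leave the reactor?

70.6 mol/min

Conversion of D: D consumed = 1ξ₁ = 0.887 × 473 → ξ₁ = 419.6 mol/min.
G balance: n_G = 0 + 1ξ₁ − 1ξ₂ = 349 → ξ₂ = (1·419.6 − 349)/1 = 70.55 mol/min.
Outlet amounts (n = n₀ + Σ ν·ξ):
  D: 473 − 1(419.6) = 53.45
  G: 0 + 1(419.6) − 1(70.55) = 349
  A: 0 + 1(70.55) = 70.55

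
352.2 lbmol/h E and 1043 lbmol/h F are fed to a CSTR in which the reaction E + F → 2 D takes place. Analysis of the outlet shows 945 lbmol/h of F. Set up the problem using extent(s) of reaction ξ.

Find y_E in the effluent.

For F: n = n₀ − 1ξ → 945 = 1043 − 1ξ, giving ξ = 98 lbmol/h.
Outlet amounts (n = n₀ + ν ξ):
  E: 352.2 − 1(98) = 254.2
  F: 1043 − 1(98) = 945
  D: 0 + 2(98) = 196
Total out = 1395 lbmol/h; y_E = 254.2 / 1395 = 0.1822.

0.182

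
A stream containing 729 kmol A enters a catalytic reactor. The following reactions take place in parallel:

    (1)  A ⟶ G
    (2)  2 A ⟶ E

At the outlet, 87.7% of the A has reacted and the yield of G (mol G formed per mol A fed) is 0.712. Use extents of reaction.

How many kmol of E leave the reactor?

Yield of G: 1ξ₁ / 729 = 0.712 → ξ₁ = 519 kmol.
Conversion of A: 1ξ₁ + 2ξ₂ = 0.877 × 729 = 639.3 → ξ₂ = 60.14 kmol.
Outlet amounts (n = n₀ + Σ ν·ξ):
  A: 729 − 1(519) − 2(60.14) = 89.67
  G: 0 + 1(519) = 519
  E: 0 + 1(60.14) = 60.14

60.1 kmol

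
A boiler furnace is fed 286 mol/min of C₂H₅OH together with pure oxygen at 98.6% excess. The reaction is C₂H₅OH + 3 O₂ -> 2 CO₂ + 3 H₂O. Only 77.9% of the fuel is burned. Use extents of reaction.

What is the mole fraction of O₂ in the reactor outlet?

0.468

Stoichiometric O₂ = 3 × 286 = 858 mol/min; O₂ fed = 858 × 1.986 = 1704 mol/min.
Fuel reacted = 0.779 × 286 → ξ = 222.8 mol/min.
Outlet (n = n₀ + ν ξ):
  C₂H₅OH: 286 − 1(222.8) = 63.21
  O₂: 1704 − 3(222.8) = 1036
  CO₂: 0 + 2(222.8) = 445.6
  H₂O: 0 + 3(222.8) = 668.4
Total out = 2213 mol/min; y_O₂ = 1036 / 2213 = 0.468.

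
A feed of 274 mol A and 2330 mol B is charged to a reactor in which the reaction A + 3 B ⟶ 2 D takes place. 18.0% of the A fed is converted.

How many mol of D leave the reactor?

A reacted = 0.18 × 274 = 49.32 mol; ν_A = −1, so ξ = 49.32/1 = 49.32 mol.
Outlet amounts (n = n₀ + ν ξ):
  A: 274 − 1(49.32) = 224.7
  B: 2330 − 3(49.32) = 2182
  D: 0 + 2(49.32) = 98.64

98.6 mol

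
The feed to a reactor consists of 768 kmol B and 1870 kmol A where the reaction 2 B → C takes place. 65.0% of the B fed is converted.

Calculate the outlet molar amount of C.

250 kmol

B reacted = 0.65 × 768 = 499.2 kmol; ν_B = −2, so ξ = 499.2/2 = 249.6 kmol.
Outlet amounts (n = n₀ + ν ξ):
  B: 768 − 2(249.6) = 268.8
  C: 0 + 1(249.6) = 249.6
  A: 1870 (inert)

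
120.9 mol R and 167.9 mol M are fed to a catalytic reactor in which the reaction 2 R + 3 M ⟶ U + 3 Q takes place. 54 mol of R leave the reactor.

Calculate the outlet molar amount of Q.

For R: n = n₀ − 2ξ → 54 = 120.9 − 2ξ, giving ξ = 33.45 mol.
Outlet amounts (n = n₀ + ν ξ):
  R: 120.9 − 2(33.45) = 54
  M: 167.9 − 3(33.45) = 67.55
  U: 0 + 1(33.45) = 33.45
  Q: 0 + 3(33.45) = 100.4

100 mol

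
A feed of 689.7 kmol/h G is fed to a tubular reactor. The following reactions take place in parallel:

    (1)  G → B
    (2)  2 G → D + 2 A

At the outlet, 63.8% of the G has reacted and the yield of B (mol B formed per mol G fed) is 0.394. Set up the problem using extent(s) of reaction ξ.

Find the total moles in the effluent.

774 kmol/h

Yield of B: 1ξ₁ / 689.7 = 0.394 → ξ₁ = 271.7 kmol/h.
Conversion of G: 1ξ₁ + 2ξ₂ = 0.638 × 689.7 = 440 → ξ₂ = 84.14 kmol/h.
Outlet amounts (n = n₀ + Σ ν·ξ):
  G: 689.7 − 1(271.7) − 2(84.14) = 249.7
  B: 0 + 1(271.7) = 271.7
  D: 0 + 1(84.14) = 84.14
  A: 0 + 2(84.14) = 168.3
Total out = 249.7 + 271.7 + 84.14 + 168.3 = 773.8 kmol/h.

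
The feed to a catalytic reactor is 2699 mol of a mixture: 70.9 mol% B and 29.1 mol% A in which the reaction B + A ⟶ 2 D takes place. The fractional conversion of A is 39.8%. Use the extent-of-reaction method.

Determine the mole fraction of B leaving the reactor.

A reacted = 0.398 × 785.4 = 312.6 mol; ν_A = −1, so ξ = 312.6/1 = 312.6 mol.
Outlet amounts (n = n₀ + ν ξ):
  B: 1914 − 1(312.6) = 1601
  A: 785.4 − 1(312.6) = 472.8
  D: 0 + 2(312.6) = 625.2
Total out = 2699 mol; y_B = 1601 / 2699 = 0.5932.

0.593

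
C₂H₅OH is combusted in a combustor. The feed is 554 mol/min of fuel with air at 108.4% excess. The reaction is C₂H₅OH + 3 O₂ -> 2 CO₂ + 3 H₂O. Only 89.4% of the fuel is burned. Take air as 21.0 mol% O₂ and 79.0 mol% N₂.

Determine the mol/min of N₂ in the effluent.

13000 mol/min

Stoichiometric O₂ = 3 × 554 = 1662 mol/min; O₂ fed = 1662 × 2.084 = 3464 mol/min.
N₂ fed = 3464 × 79/21 = 13030 mol/min.
Fuel reacted = 0.894 × 554 → ξ = 495.3 mol/min.
Outlet (n = n₀ + ν ξ):
  C₂H₅OH: 554 − 1(495.3) = 58.72
  O₂: 3464 − 3(495.3) = 1978
  N₂: 13030 (inert)
  CO₂: 0 + 2(495.3) = 990.6
  H₂O: 0 + 3(495.3) = 1486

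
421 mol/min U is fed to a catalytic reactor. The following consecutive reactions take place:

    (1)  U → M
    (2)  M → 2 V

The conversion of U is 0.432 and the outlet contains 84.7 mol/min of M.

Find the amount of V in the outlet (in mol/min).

194 mol/min

Conversion of U: U consumed = 1ξ₁ = 0.432 × 421 → ξ₁ = 181.9 mol/min.
M balance: n_M = 0 + 1ξ₁ − 1ξ₂ = 84.7 → ξ₂ = (1·181.9 − 84.7)/1 = 97.17 mol/min.
Outlet amounts (n = n₀ + Σ ν·ξ):
  U: 421 − 1(181.9) = 239.1
  M: 0 + 1(181.9) − 1(97.17) = 84.7
  V: 0 + 2(97.17) = 194.3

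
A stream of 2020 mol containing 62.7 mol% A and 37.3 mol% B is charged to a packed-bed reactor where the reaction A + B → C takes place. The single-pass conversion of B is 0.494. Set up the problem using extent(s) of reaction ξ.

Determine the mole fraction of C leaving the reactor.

B reacted = 0.494 × 753.5 = 372.2 mol; ν_B = −1, so ξ = 372.2/1 = 372.2 mol.
Outlet amounts (n = n₀ + ν ξ):
  A: 1267 − 1(372.2) = 894.3
  B: 753.5 − 1(372.2) = 381.3
  C: 0 + 1(372.2) = 372.2
Total out = 1648 mol; y_C = 372.2 / 1648 = 0.2259.

0.226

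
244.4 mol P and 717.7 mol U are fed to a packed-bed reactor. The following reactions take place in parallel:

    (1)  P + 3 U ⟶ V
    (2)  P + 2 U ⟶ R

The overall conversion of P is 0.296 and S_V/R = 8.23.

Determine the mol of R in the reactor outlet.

7.84 mol

Conversion of P: P consumed = 0.296 × 244.4 = 72.34 mol = 1ξ₁ + 1ξ₂.
Selectivity: 1ξ₁ / (1ξ₂) = 8.23 → ξ₁ = 8.23 ξ₂.
Substitute: (1·8.23 + 1) ξ₂ = 72.34 → ξ₂ = 7.838 mol, ξ₁ = 64.5 mol.
Outlet amounts (n = n₀ + Σ ν·ξ):
  P: 244.4 − 1(64.5) − 1(7.838) = 172.1
  U: 717.7 − 3(64.5) − 2(7.838) = 508.5
  V: 0 + 1(64.5) = 64.5
  R: 0 + 1(7.838) = 7.838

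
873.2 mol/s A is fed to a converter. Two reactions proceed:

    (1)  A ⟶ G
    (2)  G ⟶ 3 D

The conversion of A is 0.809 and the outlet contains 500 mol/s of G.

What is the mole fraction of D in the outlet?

Conversion of A: A consumed = 1ξ₁ = 0.809 × 873.2 → ξ₁ = 706.4 mol/s.
G balance: n_G = 0 + 1ξ₁ − 1ξ₂ = 500 → ξ₂ = (1·706.4 − 500)/1 = 206.4 mol/s.
Outlet amounts (n = n₀ + Σ ν·ξ):
  A: 873.2 − 1(706.4) = 166.8
  G: 0 + 1(706.4) − 1(206.4) = 500
  D: 0 + 3(206.4) = 619.3
Total out = 1286 mol/s; y_D = 619.3 / 1286 = 0.4815.

0.482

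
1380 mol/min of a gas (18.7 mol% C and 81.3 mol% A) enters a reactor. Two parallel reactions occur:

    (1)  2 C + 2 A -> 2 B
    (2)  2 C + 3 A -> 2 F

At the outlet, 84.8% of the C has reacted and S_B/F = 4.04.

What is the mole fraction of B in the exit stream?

0.154

Conversion of C: C consumed = 0.848 × 258.1 = 218.8 mol/min = 2ξ₁ + 2ξ₂.
Selectivity: 2ξ₁ / (2ξ₂) = 4.04 → ξ₁ = 4.04 ξ₂.
Substitute: (2·4.04 + 2) ξ₂ = 218.8 → ξ₂ = 21.71 mol/min, ξ₁ = 87.71 mol/min.
Outlet amounts (n = n₀ + Σ ν·ξ):
  C: 258.1 − 2(87.71) − 2(21.71) = 39.23
  A: 1122 − 2(87.71) − 3(21.71) = 881.4
  B: 0 + 2(87.71) = 175.4
  F: 0 + 2(21.71) = 43.42
Total out = 1139 mol/min; y_B = 175.4 / 1139 = 0.1539.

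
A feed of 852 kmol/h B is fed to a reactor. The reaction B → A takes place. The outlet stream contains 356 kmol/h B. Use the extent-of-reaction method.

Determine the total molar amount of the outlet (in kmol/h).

For B: n = n₀ − 1ξ → 356 = 852 − 1ξ, giving ξ = 496 kmol/h.
Outlet amounts (n = n₀ + ν ξ):
  B: 852 − 1(496) = 356
  A: 0 + 1(496) = 496
Total out = 356 + 496 = 852 kmol/h.

852 kmol/h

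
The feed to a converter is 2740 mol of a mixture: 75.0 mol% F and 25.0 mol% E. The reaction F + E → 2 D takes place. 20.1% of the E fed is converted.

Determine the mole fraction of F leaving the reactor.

0.7

E reacted = 0.201 × 685 = 137.7 mol; ν_E = −1, so ξ = 137.7/1 = 137.7 mol.
Outlet amounts (n = n₀ + ν ξ):
  F: 2055 − 1(137.7) = 1917
  E: 685 − 1(137.7) = 547.3
  D: 0 + 2(137.7) = 275.4
Total out = 2740 mol; y_F = 1917 / 2740 = 0.6997.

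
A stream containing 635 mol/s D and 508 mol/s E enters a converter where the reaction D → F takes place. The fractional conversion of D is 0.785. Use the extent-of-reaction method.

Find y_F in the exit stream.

0.436

D reacted = 0.785 × 635 = 498.5 mol/s; ν_D = −1, so ξ = 498.5/1 = 498.5 mol/s.
Outlet amounts (n = n₀ + ν ξ):
  D: 635 − 1(498.5) = 136.5
  F: 0 + 1(498.5) = 498.5
  E: 508 (inert)
Total out = 1143 mol/s; y_F = 498.5 / 1143 = 0.4361.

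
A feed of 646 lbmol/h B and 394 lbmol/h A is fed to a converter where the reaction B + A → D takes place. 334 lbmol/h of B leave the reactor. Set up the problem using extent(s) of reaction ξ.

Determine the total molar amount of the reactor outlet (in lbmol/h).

728 lbmol/h

For B: n = n₀ − 1ξ → 334 = 646 − 1ξ, giving ξ = 312 lbmol/h.
Outlet amounts (n = n₀ + ν ξ):
  B: 646 − 1(312) = 334
  A: 394 − 1(312) = 82
  D: 0 + 1(312) = 312
Total out = 334 + 82 + 312 = 728 lbmol/h.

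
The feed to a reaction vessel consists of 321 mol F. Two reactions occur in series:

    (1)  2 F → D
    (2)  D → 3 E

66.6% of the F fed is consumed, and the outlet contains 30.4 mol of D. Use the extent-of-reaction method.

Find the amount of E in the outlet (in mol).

Conversion of F: F consumed = 2ξ₁ = 0.666 × 321 → ξ₁ = 106.9 mol.
D balance: n_D = 0 + 1ξ₁ − 1ξ₂ = 30.4 → ξ₂ = (1·106.9 − 30.4)/1 = 76.49 mol.
Outlet amounts (n = n₀ + Σ ν·ξ):
  F: 321 − 2(106.9) = 107.2
  D: 0 + 1(106.9) − 1(76.49) = 30.4
  E: 0 + 3(76.49) = 229.5

229 mol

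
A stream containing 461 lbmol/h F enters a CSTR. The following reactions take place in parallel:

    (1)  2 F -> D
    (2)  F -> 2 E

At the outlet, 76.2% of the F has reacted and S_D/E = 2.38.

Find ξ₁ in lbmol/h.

ξ₁ = 159 lbmol/h

Conversion of F: F consumed = 0.762 × 461 = 351.3 lbmol/h = 2ξ₁ + 1ξ₂.
Selectivity: 1ξ₁ / (2ξ₂) = 2.38 → ξ₁ = 4.76 ξ₂.
Substitute: (2·4.76 + 1) ξ₂ = 351.3 → ξ₂ = 33.39 lbmol/h, ξ₁ = 158.9 lbmol/h.
Outlet amounts (n = n₀ + Σ ν·ξ):
  F: 461 − 2(158.9) − 1(33.39) = 109.7
  D: 0 + 1(158.9) = 158.9
  E: 0 + 2(33.39) = 66.78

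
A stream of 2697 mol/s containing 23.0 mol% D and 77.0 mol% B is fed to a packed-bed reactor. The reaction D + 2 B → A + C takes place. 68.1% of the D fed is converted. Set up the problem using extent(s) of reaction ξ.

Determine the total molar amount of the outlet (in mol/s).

2270 mol/s

D reacted = 0.681 × 620.3 = 422.4 mol/s; ν_D = −1, so ξ = 422.4/1 = 422.4 mol/s.
Outlet amounts (n = n₀ + ν ξ):
  D: 620.3 − 1(422.4) = 197.9
  B: 2077 − 2(422.4) = 1232
  A: 0 + 1(422.4) = 422.4
  C: 0 + 1(422.4) = 422.4
Total out = 197.9 + 1232 + 422.4 + 422.4 = 2275 mol/s.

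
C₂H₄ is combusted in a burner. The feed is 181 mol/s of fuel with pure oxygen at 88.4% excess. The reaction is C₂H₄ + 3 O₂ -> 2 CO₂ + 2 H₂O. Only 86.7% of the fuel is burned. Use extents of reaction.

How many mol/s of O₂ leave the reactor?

552 mol/s

Stoichiometric O₂ = 3 × 181 = 543 mol/s; O₂ fed = 543 × 1.884 = 1023 mol/s.
Fuel reacted = 0.867 × 181 → ξ = 156.9 mol/s.
Outlet (n = n₀ + ν ξ):
  C₂H₄: 181 − 1(156.9) = 24.07
  O₂: 1023 − 3(156.9) = 552.2
  CO₂: 0 + 2(156.9) = 313.9
  H₂O: 0 + 2(156.9) = 313.9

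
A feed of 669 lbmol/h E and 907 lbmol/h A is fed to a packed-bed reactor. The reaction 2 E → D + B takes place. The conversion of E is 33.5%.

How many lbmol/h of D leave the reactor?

E reacted = 0.335 × 669 = 224.1 lbmol/h; ν_E = −2, so ξ = 224.1/2 = 112.1 lbmol/h.
Outlet amounts (n = n₀ + ν ξ):
  E: 669 − 2(112.1) = 444.9
  D: 0 + 1(112.1) = 112.1
  B: 0 + 1(112.1) = 112.1
  A: 907 (inert)

112 lbmol/h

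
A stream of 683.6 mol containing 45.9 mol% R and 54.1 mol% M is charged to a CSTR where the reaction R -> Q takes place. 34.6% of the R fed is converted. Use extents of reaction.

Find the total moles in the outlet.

684 mol

R reacted = 0.346 × 313.8 = 108.6 mol; ν_R = −1, so ξ = 108.6/1 = 108.6 mol.
Outlet amounts (n = n₀ + ν ξ):
  R: 313.8 − 1(108.6) = 205.2
  Q: 0 + 1(108.6) = 108.6
  M: 369.8 (inert)
Total out = 205.2 + 108.6 + 369.8 = 683.6 mol.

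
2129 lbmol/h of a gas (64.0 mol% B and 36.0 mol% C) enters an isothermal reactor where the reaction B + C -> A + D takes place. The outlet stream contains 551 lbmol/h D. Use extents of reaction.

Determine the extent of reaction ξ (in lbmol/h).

ξ = 551 lbmol/h

For D: n = n₀ + 1ξ → 551 = 0 + 1ξ, giving ξ = 551 lbmol/h.
Outlet amounts (n = n₀ + ν ξ):
  B: 1363 − 1(551) = 811.6
  C: 766.4 − 1(551) = 215.4
  A: 0 + 1(551) = 551
  D: 0 + 1(551) = 551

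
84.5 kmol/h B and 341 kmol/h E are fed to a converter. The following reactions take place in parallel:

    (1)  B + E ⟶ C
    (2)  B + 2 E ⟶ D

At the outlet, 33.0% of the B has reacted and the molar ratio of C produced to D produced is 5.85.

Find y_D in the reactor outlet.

Conversion of B: B consumed = 0.33 × 84.5 = 27.89 kmol/h = 1ξ₁ + 1ξ₂.
Selectivity: 1ξ₁ / (1ξ₂) = 5.85 → ξ₁ = 5.85 ξ₂.
Substitute: (1·5.85 + 1) ξ₂ = 27.89 → ξ₂ = 4.071 kmol/h, ξ₁ = 23.81 kmol/h.
Outlet amounts (n = n₀ + Σ ν·ξ):
  B: 84.5 − 1(23.81) − 1(4.071) = 56.62
  E: 341 − 1(23.81) − 2(4.071) = 309
  C: 0 + 1(23.81) = 23.81
  D: 0 + 1(4.071) = 4.071
Total out = 393.5 kmol/h; y_D = 4.071 / 393.5 = 0.01034.

0.0103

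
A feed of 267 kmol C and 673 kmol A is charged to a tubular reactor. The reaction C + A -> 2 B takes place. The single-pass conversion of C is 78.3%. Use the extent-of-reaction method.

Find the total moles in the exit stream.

940 kmol

C reacted = 0.783 × 267 = 209.1 kmol; ν_C = −1, so ξ = 209.1/1 = 209.1 kmol.
Outlet amounts (n = n₀ + ν ξ):
  C: 267 − 1(209.1) = 57.94
  A: 673 − 1(209.1) = 463.9
  B: 0 + 2(209.1) = 418.1
Total out = 57.94 + 463.9 + 418.1 = 940 kmol.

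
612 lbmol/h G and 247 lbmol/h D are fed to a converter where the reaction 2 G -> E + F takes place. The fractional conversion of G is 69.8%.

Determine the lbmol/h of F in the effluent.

214 lbmol/h

G reacted = 0.698 × 612 = 427.2 lbmol/h; ν_G = −2, so ξ = 427.2/2 = 213.6 lbmol/h.
Outlet amounts (n = n₀ + ν ξ):
  G: 612 − 2(213.6) = 184.8
  E: 0 + 1(213.6) = 213.6
  F: 0 + 1(213.6) = 213.6
  D: 247 (inert)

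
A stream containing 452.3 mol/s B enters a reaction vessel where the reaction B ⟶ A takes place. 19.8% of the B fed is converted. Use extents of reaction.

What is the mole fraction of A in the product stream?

0.198

B reacted = 0.198 × 452.3 = 89.56 mol/s; ν_B = −1, so ξ = 89.56/1 = 89.56 mol/s.
Outlet amounts (n = n₀ + ν ξ):
  B: 452.3 − 1(89.56) = 362.7
  A: 0 + 1(89.56) = 89.56
Total out = 452.3 mol/s; y_A = 89.56 / 452.3 = 0.198.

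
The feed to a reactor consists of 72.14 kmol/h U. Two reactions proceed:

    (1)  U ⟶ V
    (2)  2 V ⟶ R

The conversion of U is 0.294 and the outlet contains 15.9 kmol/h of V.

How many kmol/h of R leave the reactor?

2.65 kmol/h

Conversion of U: U consumed = 1ξ₁ = 0.294 × 72.14 → ξ₁ = 21.21 kmol/h.
V balance: n_V = 0 + 1ξ₁ − 2ξ₂ = 15.9 → ξ₂ = (1·21.21 − 15.9)/2 = 2.655 kmol/h.
Outlet amounts (n = n₀ + Σ ν·ξ):
  U: 72.14 − 1(21.21) = 50.93
  V: 0 + 1(21.21) − 2(2.655) = 15.9
  R: 0 + 1(2.655) = 2.655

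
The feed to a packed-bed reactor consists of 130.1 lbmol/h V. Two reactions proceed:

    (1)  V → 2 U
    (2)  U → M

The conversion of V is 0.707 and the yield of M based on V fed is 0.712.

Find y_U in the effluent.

0.411

Conversion of V: V consumed = 1ξ₁ = 0.707 × 130.1 → ξ₁ = 91.98 lbmol/h.
Yield of M: 1ξ₂ / 130.1 = 0.712 → ξ₂ = 92.63 lbmol/h.
Outlet amounts (n = n₀ + Σ ν·ξ):
  V: 130.1 − 1(91.98) = 38.12
  U: 0 + 2(91.98) − 1(92.63) = 91.33
  M: 0 + 1(92.63) = 92.63
Total out = 222.1 lbmol/h; y_U = 91.33 / 222.1 = 0.4112.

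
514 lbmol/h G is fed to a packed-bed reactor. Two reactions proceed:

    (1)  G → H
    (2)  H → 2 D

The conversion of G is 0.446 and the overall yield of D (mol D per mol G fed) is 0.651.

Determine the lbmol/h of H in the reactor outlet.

61.9 lbmol/h

Conversion of G: G consumed = 1ξ₁ = 0.446 × 514 → ξ₁ = 229.2 lbmol/h.
Yield of D: 2ξ₂ / 514 = 0.651 → ξ₂ = 167.3 lbmol/h.
Outlet amounts (n = n₀ + Σ ν·ξ):
  G: 514 − 1(229.2) = 284.8
  H: 0 + 1(229.2) − 1(167.3) = 61.94
  D: 0 + 2(167.3) = 334.6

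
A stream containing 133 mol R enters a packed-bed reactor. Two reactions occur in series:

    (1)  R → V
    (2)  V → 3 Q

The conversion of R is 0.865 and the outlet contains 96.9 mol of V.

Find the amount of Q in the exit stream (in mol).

Conversion of R: R consumed = 1ξ₁ = 0.865 × 133 → ξ₁ = 115 mol.
V balance: n_V = 0 + 1ξ₁ − 1ξ₂ = 96.9 → ξ₂ = (1·115 − 96.9)/1 = 18.14 mol.
Outlet amounts (n = n₀ + Σ ν·ξ):
  R: 133 − 1(115) = 17.95
  V: 0 + 1(115) − 1(18.14) = 96.9
  Q: 0 + 3(18.14) = 54.43

54.4 mol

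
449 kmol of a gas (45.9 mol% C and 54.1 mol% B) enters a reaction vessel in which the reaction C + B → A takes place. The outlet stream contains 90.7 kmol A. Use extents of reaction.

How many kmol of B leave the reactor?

For A: n = n₀ + 1ξ → 90.7 = 0 + 1ξ, giving ξ = 90.7 kmol.
Outlet amounts (n = n₀ + ν ξ):
  C: 206.1 − 1(90.7) = 115.4
  B: 242.9 − 1(90.7) = 152.2
  A: 0 + 1(90.7) = 90.7

152 kmol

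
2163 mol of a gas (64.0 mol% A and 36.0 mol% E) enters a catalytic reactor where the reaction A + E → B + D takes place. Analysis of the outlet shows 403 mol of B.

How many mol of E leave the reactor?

For B: n = n₀ + 1ξ → 403 = 0 + 1ξ, giving ξ = 403 mol.
Outlet amounts (n = n₀ + ν ξ):
  A: 1384 − 1(403) = 981.3
  E: 778.7 − 1(403) = 375.7
  B: 0 + 1(403) = 403
  D: 0 + 1(403) = 403

376 mol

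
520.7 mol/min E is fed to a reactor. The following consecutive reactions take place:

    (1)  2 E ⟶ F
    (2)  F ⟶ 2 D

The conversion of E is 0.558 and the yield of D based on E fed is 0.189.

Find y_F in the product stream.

Conversion of E: E consumed = 2ξ₁ = 0.558 × 520.7 → ξ₁ = 145.3 mol/min.
Yield of D: 2ξ₂ / 520.7 = 0.189 → ξ₂ = 49.21 mol/min.
Outlet amounts (n = n₀ + Σ ν·ξ):
  E: 520.7 − 2(145.3) = 230.1
  F: 0 + 1(145.3) − 1(49.21) = 96.07
  D: 0 + 2(49.21) = 98.41
Total out = 424.6 mol/min; y_F = 96.07 / 424.6 = 0.2262.

0.226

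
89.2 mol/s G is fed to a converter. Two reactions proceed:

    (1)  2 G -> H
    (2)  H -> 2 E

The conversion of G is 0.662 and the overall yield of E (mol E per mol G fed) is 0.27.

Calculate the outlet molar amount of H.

17.5 mol/s

Conversion of G: G consumed = 2ξ₁ = 0.662 × 89.2 → ξ₁ = 29.53 mol/s.
Yield of E: 2ξ₂ / 89.2 = 0.27 → ξ₂ = 12.04 mol/s.
Outlet amounts (n = n₀ + Σ ν·ξ):
  G: 89.2 − 2(29.53) = 30.15
  H: 0 + 1(29.53) − 1(12.04) = 17.48
  E: 0 + 2(12.04) = 24.08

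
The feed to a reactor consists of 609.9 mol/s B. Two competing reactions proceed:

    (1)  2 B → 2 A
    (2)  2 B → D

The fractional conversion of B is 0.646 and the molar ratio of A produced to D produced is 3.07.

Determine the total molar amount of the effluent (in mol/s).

Conversion of B: B consumed = 0.646 × 609.9 = 394 mol/s = 2ξ₁ + 2ξ₂.
Selectivity: 2ξ₁ / (1ξ₂) = 3.07 → ξ₁ = 1.535 ξ₂.
Substitute: (2·1.535 + 2) ξ₂ = 394 → ξ₂ = 77.71 mol/s, ξ₁ = 119.3 mol/s.
Outlet amounts (n = n₀ + Σ ν·ξ):
  B: 609.9 − 2(119.3) − 2(77.71) = 215.9
  A: 0 + 2(119.3) = 238.6
  D: 0 + 1(77.71) = 77.71
Total out = 215.9 + 238.6 + 77.71 = 532.2 mol/s.

532 mol/s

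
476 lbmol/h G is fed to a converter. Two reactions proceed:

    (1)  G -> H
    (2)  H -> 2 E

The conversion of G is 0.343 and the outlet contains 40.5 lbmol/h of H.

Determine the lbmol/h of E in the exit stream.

Conversion of G: G consumed = 1ξ₁ = 0.343 × 476 → ξ₁ = 163.3 lbmol/h.
H balance: n_H = 0 + 1ξ₁ − 1ξ₂ = 40.5 → ξ₂ = (1·163.3 − 40.5)/1 = 122.8 lbmol/h.
Outlet amounts (n = n₀ + Σ ν·ξ):
  G: 476 − 1(163.3) = 312.7
  H: 0 + 1(163.3) − 1(122.8) = 40.5
  E: 0 + 2(122.8) = 245.5

246 lbmol/h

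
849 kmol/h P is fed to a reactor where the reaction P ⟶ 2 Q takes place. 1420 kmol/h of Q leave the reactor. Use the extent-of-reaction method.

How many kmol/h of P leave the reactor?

139 kmol/h

For Q: n = n₀ + 2ξ → 1420 = 0 + 2ξ, giving ξ = 710 kmol/h.
Outlet amounts (n = n₀ + ν ξ):
  P: 849 − 1(710) = 139
  Q: 0 + 2(710) = 1420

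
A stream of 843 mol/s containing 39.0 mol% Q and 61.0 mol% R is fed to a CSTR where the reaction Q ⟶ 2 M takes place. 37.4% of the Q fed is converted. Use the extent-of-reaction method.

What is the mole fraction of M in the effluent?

Q reacted = 0.374 × 328.8 = 123 mol/s; ν_Q = −1, so ξ = 123/1 = 123 mol/s.
Outlet amounts (n = n₀ + ν ξ):
  Q: 328.8 − 1(123) = 205.8
  M: 0 + 2(123) = 245.9
  R: 514.2 (inert)
Total out = 966 mol/s; y_M = 245.9 / 966 = 0.2546.

0.255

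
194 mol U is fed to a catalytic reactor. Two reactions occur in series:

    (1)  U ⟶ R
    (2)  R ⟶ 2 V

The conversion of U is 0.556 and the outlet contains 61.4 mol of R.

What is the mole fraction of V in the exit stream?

Conversion of U: U consumed = 1ξ₁ = 0.556 × 194 → ξ₁ = 107.9 mol.
R balance: n_R = 0 + 1ξ₁ − 1ξ₂ = 61.4 → ξ₂ = (1·107.9 − 61.4)/1 = 46.46 mol.
Outlet amounts (n = n₀ + Σ ν·ξ):
  U: 194 − 1(107.9) = 86.14
  R: 0 + 1(107.9) − 1(46.46) = 61.4
  V: 0 + 2(46.46) = 92.93
Total out = 240.5 mol; y_V = 92.93 / 240.5 = 0.3865.

0.386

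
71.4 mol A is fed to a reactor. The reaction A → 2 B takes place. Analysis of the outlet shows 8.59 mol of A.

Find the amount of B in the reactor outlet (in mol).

For A: n = n₀ − 1ξ → 8.59 = 71.4 − 1ξ, giving ξ = 62.81 mol.
Outlet amounts (n = n₀ + ν ξ):
  A: 71.4 − 1(62.81) = 8.59
  B: 0 + 2(62.81) = 125.6

126 mol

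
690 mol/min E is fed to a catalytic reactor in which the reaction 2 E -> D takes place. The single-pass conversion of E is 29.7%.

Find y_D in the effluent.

0.174

E reacted = 0.297 × 690 = 204.9 mol/min; ν_E = −2, so ξ = 204.9/2 = 102.5 mol/min.
Outlet amounts (n = n₀ + ν ξ):
  E: 690 − 2(102.5) = 485.1
  D: 0 + 1(102.5) = 102.5
Total out = 587.5 mol/min; y_D = 102.5 / 587.5 = 0.1744.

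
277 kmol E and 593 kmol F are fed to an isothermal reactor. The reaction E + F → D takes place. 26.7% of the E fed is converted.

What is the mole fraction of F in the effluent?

0.652

E reacted = 0.267 × 277 = 73.96 kmol; ν_E = −1, so ξ = 73.96/1 = 73.96 kmol.
Outlet amounts (n = n₀ + ν ξ):
  E: 277 − 1(73.96) = 203
  F: 593 − 1(73.96) = 519
  D: 0 + 1(73.96) = 73.96
Total out = 796 kmol; y_F = 519 / 796 = 0.652.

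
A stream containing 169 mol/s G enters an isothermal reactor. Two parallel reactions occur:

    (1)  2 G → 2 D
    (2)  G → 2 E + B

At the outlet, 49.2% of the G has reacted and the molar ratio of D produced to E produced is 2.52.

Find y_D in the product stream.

0.353

Conversion of G: G consumed = 0.492 × 169 = 83.15 mol/s = 2ξ₁ + 1ξ₂.
Selectivity: 2ξ₁ / (2ξ₂) = 2.52 → ξ₁ = 2.52 ξ₂.
Substitute: (2·2.52 + 1) ξ₂ = 83.15 → ξ₂ = 13.77 mol/s, ξ₁ = 34.69 mol/s.
Outlet amounts (n = n₀ + Σ ν·ξ):
  G: 169 − 2(34.69) − 1(13.77) = 85.85
  D: 0 + 2(34.69) = 69.38
  E: 0 + 2(13.77) = 27.53
  B: 0 + 1(13.77) = 13.77
Total out = 196.5 mol/s; y_D = 69.38 / 196.5 = 0.353.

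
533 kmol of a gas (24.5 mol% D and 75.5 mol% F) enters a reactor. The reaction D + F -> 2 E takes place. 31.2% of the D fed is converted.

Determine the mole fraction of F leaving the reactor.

D reacted = 0.312 × 130.6 = 40.74 kmol; ν_D = −1, so ξ = 40.74/1 = 40.74 kmol.
Outlet amounts (n = n₀ + ν ξ):
  D: 130.6 − 1(40.74) = 89.84
  F: 402.4 − 1(40.74) = 361.7
  E: 0 + 2(40.74) = 81.49
Total out = 533 kmol; y_F = 361.7 / 533 = 0.6786.

0.679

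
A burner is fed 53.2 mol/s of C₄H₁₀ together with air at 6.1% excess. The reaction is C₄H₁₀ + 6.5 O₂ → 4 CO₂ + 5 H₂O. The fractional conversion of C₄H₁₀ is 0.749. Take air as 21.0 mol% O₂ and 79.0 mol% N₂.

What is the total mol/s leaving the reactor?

Stoichiometric O₂ = 6.5 × 53.2 = 345.8 mol/s; O₂ fed = 345.8 × 1.061 = 366.9 mol/s.
N₂ fed = 366.9 × 79/21 = 1380 mol/s.
Fuel reacted = 0.749 × 53.2 → ξ = 39.85 mol/s.
Outlet (n = n₀ + ν ξ):
  C₄H₁₀: 53.2 − 1(39.85) = 13.35
  O₂: 366.9 − 6.5(39.85) = 107.9
  N₂: 1380 (inert)
  CO₂: 0 + 4(39.85) = 159.4
  H₂O: 0 + 5(39.85) = 199.2
Total out = 13.35 + 107.9 + 1380 + 159.4 + 199.2 = 1860 mol/s.

1860 mol/s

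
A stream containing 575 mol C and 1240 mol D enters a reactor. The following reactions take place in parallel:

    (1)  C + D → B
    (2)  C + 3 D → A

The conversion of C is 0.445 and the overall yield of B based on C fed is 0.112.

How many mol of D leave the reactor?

601 mol

Yield of B: 1ξ₁ / 575 = 0.112 → ξ₁ = 64.4 mol.
Conversion of C: 1ξ₁ + 1ξ₂ = 0.445 × 575 = 255.9 → ξ₂ = 191.5 mol.
Outlet amounts (n = n₀ + Σ ν·ξ):
  C: 575 − 1(64.4) − 1(191.5) = 319.1
  D: 1240 − 1(64.4) − 3(191.5) = 601.2
  B: 0 + 1(64.4) = 64.4
  A: 0 + 1(191.5) = 191.5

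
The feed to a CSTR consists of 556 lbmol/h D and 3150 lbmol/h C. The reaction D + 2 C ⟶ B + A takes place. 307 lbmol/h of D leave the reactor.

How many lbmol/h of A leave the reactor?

For D: n = n₀ − 1ξ → 307 = 556 − 1ξ, giving ξ = 249 lbmol/h.
Outlet amounts (n = n₀ + ν ξ):
  D: 556 − 1(249) = 307
  C: 3150 − 2(249) = 2652
  B: 0 + 1(249) = 249
  A: 0 + 1(249) = 249

249 lbmol/h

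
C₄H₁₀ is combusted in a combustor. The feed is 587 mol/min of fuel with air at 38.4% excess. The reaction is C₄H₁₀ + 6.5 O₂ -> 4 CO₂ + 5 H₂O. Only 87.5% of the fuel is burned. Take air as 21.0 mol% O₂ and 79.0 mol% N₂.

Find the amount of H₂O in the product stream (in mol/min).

2570 mol/min

Stoichiometric O₂ = 6.5 × 587 = 3816 mol/min; O₂ fed = 3816 × 1.384 = 5281 mol/min.
N₂ fed = 5281 × 79/21 = 19870 mol/min.
Fuel reacted = 0.875 × 587 → ξ = 513.6 mol/min.
Outlet (n = n₀ + ν ξ):
  C₄H₁₀: 587 − 1(513.6) = 73.38
  O₂: 5281 − 6.5(513.6) = 1942
  N₂: 19870 (inert)
  CO₂: 0 + 4(513.6) = 2054
  H₂O: 0 + 5(513.6) = 2568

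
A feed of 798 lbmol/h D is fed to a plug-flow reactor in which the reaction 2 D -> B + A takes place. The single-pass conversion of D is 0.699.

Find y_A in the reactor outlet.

0.349

D reacted = 0.699 × 798 = 557.8 lbmol/h; ν_D = −2, so ξ = 557.8/2 = 278.9 lbmol/h.
Outlet amounts (n = n₀ + ν ξ):
  D: 798 − 2(278.9) = 240.2
  B: 0 + 1(278.9) = 278.9
  A: 0 + 1(278.9) = 278.9
Total out = 798 lbmol/h; y_A = 278.9 / 798 = 0.3495.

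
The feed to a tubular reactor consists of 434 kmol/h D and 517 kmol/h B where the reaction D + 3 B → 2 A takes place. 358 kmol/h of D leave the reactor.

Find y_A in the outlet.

For D: n = n₀ − 1ξ → 358 = 434 − 1ξ, giving ξ = 76 kmol/h.
Outlet amounts (n = n₀ + ν ξ):
  D: 434 − 1(76) = 358
  B: 517 − 3(76) = 289
  A: 0 + 2(76) = 152
Total out = 799 kmol/h; y_A = 152 / 799 = 0.1902.

0.19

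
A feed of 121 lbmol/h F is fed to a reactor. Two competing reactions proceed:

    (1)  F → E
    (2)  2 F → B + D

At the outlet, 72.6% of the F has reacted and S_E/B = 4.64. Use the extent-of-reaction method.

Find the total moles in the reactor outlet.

121 lbmol/h

Conversion of F: F consumed = 0.726 × 121 = 87.85 lbmol/h = 1ξ₁ + 2ξ₂.
Selectivity: 1ξ₁ / (1ξ₂) = 4.64 → ξ₁ = 4.64 ξ₂.
Substitute: (1·4.64 + 2) ξ₂ = 87.85 → ξ₂ = 13.23 lbmol/h, ξ₁ = 61.39 lbmol/h.
Outlet amounts (n = n₀ + Σ ν·ξ):
  F: 121 − 1(61.39) − 2(13.23) = 33.15
  E: 0 + 1(61.39) = 61.39
  B: 0 + 1(13.23) = 13.23
  D: 0 + 1(13.23) = 13.23
Total out = 33.15 + 61.39 + 13.23 + 13.23 = 121 lbmol/h.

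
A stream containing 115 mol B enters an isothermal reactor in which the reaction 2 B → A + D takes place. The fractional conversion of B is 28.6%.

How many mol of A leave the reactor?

16.4 mol

B reacted = 0.286 × 115 = 32.89 mol; ν_B = −2, so ξ = 32.89/2 = 16.45 mol.
Outlet amounts (n = n₀ + ν ξ):
  B: 115 − 2(16.45) = 82.11
  A: 0 + 1(16.45) = 16.45
  D: 0 + 1(16.45) = 16.45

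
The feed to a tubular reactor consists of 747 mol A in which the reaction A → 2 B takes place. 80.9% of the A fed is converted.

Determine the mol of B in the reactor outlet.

1210 mol

A reacted = 0.809 × 747 = 604.3 mol; ν_A = −1, so ξ = 604.3/1 = 604.3 mol.
Outlet amounts (n = n₀ + ν ξ):
  A: 747 − 1(604.3) = 142.7
  B: 0 + 2(604.3) = 1209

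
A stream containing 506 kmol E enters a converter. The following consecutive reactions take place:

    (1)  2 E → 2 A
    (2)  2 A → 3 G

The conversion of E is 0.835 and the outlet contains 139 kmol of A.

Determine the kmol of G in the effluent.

Conversion of E: E consumed = 2ξ₁ = 0.835 × 506 → ξ₁ = 211.3 kmol.
A balance: n_A = 0 + 2ξ₁ − 2ξ₂ = 139 → ξ₂ = (2·211.3 − 139)/2 = 141.8 kmol.
Outlet amounts (n = n₀ + Σ ν·ξ):
  E: 506 − 2(211.3) = 83.49
  A: 0 + 2(211.3) − 2(141.8) = 139
  G: 0 + 3(141.8) = 425.3

425 kmol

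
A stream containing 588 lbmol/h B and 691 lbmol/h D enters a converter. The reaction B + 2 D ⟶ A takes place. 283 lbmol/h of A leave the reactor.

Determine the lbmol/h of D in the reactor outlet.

For A: n = n₀ + 1ξ → 283 = 0 + 1ξ, giving ξ = 283 lbmol/h.
Outlet amounts (n = n₀ + ν ξ):
  B: 588 − 1(283) = 305
  D: 691 − 2(283) = 125
  A: 0 + 1(283) = 283

125 lbmol/h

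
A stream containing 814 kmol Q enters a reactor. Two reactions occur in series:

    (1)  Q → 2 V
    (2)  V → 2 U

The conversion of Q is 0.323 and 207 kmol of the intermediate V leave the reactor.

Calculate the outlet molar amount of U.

Conversion of Q: Q consumed = 1ξ₁ = 0.323 × 814 → ξ₁ = 262.9 kmol.
V balance: n_V = 0 + 2ξ₁ − 1ξ₂ = 207 → ξ₂ = (2·262.9 − 207)/1 = 318.8 kmol.
Outlet amounts (n = n₀ + Σ ν·ξ):
  Q: 814 − 1(262.9) = 551.1
  V: 0 + 2(262.9) − 1(318.8) = 207
  U: 0 + 2(318.8) = 637.7

638 kmol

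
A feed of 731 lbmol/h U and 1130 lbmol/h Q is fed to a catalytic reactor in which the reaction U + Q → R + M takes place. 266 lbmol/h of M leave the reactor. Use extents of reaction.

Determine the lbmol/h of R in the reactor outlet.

For M: n = n₀ + 1ξ → 266 = 0 + 1ξ, giving ξ = 266 lbmol/h.
Outlet amounts (n = n₀ + ν ξ):
  U: 731 − 1(266) = 465
  Q: 1130 − 1(266) = 864
  R: 0 + 1(266) = 266
  M: 0 + 1(266) = 266

266 lbmol/h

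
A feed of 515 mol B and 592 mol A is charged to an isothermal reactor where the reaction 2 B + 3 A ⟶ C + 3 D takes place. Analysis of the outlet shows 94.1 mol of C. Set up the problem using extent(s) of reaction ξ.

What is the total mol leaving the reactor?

1010 mol

For C: n = n₀ + 1ξ → 94.1 = 0 + 1ξ, giving ξ = 94.1 mol.
Outlet amounts (n = n₀ + ν ξ):
  B: 515 − 2(94.1) = 326.8
  A: 592 − 3(94.1) = 309.7
  C: 0 + 1(94.1) = 94.1
  D: 0 + 3(94.1) = 282.3
Total out = 326.8 + 309.7 + 94.1 + 282.3 = 1013 mol.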